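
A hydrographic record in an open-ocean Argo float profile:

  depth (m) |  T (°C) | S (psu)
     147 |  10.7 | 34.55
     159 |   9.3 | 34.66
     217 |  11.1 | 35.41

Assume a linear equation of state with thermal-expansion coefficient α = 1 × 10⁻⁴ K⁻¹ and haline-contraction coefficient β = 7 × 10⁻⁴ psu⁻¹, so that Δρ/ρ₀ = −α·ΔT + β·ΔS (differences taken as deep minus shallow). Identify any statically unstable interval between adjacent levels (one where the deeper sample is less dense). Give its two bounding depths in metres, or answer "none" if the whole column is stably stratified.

none

Evaluate Δρ/ρ₀ = −αΔT + βΔS across each adjacent pair:
  147–159 m: −αΔT+βΔS = −(1 × 10⁻⁴)(-1.4)+(7 × 10⁻⁴)(+0.11) = 2.2 × 10⁻⁴ → stable
  159–217 m: −αΔT+βΔS = −(1 × 10⁻⁴)(+1.8)+(7 × 10⁻⁴)(+0.75) = 3.4 × 10⁻⁴ → stable
Every interval has Δρ > 0: the column is stably stratified throughout.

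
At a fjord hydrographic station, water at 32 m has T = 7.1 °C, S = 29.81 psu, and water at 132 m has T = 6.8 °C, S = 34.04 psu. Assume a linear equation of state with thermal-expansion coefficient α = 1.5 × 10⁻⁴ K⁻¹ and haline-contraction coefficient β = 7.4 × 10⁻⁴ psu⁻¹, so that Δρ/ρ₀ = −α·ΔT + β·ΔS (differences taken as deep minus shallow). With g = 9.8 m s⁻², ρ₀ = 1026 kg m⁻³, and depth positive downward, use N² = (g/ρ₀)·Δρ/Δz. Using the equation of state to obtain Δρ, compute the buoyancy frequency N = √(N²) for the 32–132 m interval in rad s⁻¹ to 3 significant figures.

0.0176 rad s⁻¹

ΔT = -0.3 K, ΔS = +4.23 psu (deep − shallow).
Δρ/ρ₀ = −αΔT + βΔS = 4.50 × 10⁻⁵ + 3.1302 × 10⁻³ = 3.1752 × 10⁻³, so Δρ ≈ 3.258 kg m⁻³.
N² = (g/ρ₀)·Δρ/Δz = g·(Δρ/ρ₀)/Δz = 9.8 × 3.1752 × 10⁻³ / 100 = 3.1117 × 10⁻⁴ s⁻².
N = √(3.1117 × 10⁻⁴) = 0.017640 rad s⁻¹ ≈ 0.0176 rad s⁻¹.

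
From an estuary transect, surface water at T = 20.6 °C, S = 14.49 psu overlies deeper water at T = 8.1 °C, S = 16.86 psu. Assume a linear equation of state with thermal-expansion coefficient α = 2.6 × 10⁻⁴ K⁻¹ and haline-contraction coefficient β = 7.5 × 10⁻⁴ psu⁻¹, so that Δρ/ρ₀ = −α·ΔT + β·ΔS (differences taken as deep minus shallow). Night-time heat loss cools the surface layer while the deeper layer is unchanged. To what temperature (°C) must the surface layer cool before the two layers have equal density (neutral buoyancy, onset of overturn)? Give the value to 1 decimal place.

Neutral buoyancy requires Δρ = 0, i.e. −α(T_deep − T_surf′) + β(S_deep − S_surf) = 0.
T_surf′ = T_deep − (β/α)·ΔS = 8.1 − (7.5 × 10⁻⁴/2.6 × 10⁻⁴)·(+2.37) = 1.263 °C.
Cooling required: 20.6 − (1.263) = 19.337 °C.

1.3 °C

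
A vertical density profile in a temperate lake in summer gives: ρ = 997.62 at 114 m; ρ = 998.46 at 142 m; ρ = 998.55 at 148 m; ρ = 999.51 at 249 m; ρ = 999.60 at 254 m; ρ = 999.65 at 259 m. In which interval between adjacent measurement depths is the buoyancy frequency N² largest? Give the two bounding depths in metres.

114–142 m

Compute the density gradient over each adjacent pair:
  114–142 m: Δρ/Δz = 0.84/28 = 0.030 kg m⁻⁴
  142–148 m: Δρ/Δz = 0.09/6 = 0.015 kg m⁻⁴
  148–249 m: Δρ/Δz = 0.96/101 = 9.5 × 10⁻³ kg m⁻⁴
  249–254 m: Δρ/Δz = 0.09/5 = 0.018 kg m⁻⁴
  254–259 m: Δρ/Δz = 0.05/5 = 0.010 kg m⁻⁴
The largest gradient is in the 114–142 m interval — the pycnocline.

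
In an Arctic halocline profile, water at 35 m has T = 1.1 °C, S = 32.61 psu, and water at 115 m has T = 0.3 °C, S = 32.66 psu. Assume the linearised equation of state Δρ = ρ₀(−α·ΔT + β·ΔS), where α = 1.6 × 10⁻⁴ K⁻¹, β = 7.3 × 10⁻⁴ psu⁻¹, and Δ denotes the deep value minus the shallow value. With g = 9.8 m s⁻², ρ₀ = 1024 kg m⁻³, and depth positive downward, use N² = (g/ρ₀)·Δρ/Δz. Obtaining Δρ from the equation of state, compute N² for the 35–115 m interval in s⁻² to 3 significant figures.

ΔT = -0.8 K, ΔS = +0.05 psu (deep − shallow).
Δρ/ρ₀ = −αΔT + βΔS = 1.28 × 10⁻⁴ + 3.65 × 10⁻⁵ = 1.645 × 10⁻⁴, so Δρ ≈ 0.1684 kg m⁻³.
N² = (g/ρ₀)·Δρ/Δz = g·(Δρ/ρ₀)/Δz = 9.8 × 1.645 × 10⁻⁴ / 80 = 2.0151 × 10⁻⁵ s⁻² ≈ 2.02 × 10⁻⁵ s⁻².

2.02 × 10⁻⁵ s⁻²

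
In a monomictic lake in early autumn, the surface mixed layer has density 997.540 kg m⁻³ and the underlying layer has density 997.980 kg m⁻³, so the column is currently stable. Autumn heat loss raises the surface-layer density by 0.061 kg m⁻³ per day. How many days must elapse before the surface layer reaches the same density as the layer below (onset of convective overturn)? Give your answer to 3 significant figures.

7.21 days

Density deficit of the surface layer: 997.980 − 997.540 = 0.44 kg m⁻³.
Required change = 0.44 / 0.061 = 7.21 days.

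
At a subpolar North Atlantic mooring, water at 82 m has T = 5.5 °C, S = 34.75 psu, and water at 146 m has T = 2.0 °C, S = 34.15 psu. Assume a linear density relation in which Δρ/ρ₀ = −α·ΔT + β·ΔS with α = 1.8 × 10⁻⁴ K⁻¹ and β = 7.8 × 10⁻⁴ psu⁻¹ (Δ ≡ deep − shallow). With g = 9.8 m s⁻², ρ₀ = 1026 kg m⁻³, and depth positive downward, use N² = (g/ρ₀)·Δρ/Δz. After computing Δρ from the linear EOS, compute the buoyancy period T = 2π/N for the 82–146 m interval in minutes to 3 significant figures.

ΔT = -3.5 K, ΔS = -0.60 psu (deep − shallow).
Δρ/ρ₀ = −αΔT + βΔS = 6.30 × 10⁻⁴ − 4.68 × 10⁻⁴ = 1.62 × 10⁻⁴, so Δρ ≈ 0.1662 kg m⁻³.
N² = (g/ρ₀)·Δρ/Δz = g·(Δρ/ρ₀)/Δz = 9.8 × 1.62 × 10⁻⁴ / 64 = 2.4806 × 10⁻⁵ s⁻².
N = √(2.4806 × 10⁻⁵) = 4.9806 × 10⁻³ rad s⁻¹ → T = 2π/N = 1.2615 × 10³ s = 21.025 min ≈ 21.0 min.

21.0 min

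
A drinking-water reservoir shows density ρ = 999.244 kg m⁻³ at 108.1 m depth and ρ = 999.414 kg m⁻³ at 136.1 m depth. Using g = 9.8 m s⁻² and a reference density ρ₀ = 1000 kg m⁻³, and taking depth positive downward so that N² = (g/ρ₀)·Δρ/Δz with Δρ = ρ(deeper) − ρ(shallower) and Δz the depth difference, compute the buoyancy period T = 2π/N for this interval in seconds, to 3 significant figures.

815 s

Δρ = 999.414 − 999.244 = 0.170 kg m⁻³ over Δz = 136.1 − 108.1 = 28 m.
N² = (9.8/1000) × (0.170/28) = 5.9500 × 10⁻⁵ s⁻².
N = √(5.9500 × 10⁻⁵) = 7.7136 × 10⁻³ rad s⁻¹, so T = 2π/N = 814.56 s ≈ 815 s.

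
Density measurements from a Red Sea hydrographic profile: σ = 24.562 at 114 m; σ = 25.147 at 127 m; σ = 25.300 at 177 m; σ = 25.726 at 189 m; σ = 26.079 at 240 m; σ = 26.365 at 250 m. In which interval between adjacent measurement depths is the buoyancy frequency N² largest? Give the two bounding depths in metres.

114–127 m

Compute the density gradient over each adjacent pair:
  114–127 m: Δρ/Δz = 0.585/13 = 0.045 kg m⁻⁴
  127–177 m: Δρ/Δz = 0.153/50 = 3.1 × 10⁻³ kg m⁻⁴
  177–189 m: Δρ/Δz = 0.426/12 = 0.035 kg m⁻⁴
  189–240 m: Δρ/Δz = 0.353/51 = 6.9 × 10⁻³ kg m⁻⁴
  240–250 m: Δρ/Δz = 0.286/10 = 0.029 kg m⁻⁴
The largest gradient is in the 114–127 m interval — the pycnocline.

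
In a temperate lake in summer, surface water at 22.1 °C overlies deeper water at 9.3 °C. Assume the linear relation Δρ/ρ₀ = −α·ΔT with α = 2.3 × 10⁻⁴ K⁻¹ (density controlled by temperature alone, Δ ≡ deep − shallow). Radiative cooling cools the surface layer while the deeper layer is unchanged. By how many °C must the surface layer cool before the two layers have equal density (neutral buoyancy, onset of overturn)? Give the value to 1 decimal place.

With temperature the only control, equal density requires T_surf′ = T_deep.
T_surf′ = 9.3 °C.
Cooling required: 22.1 − 9.3 = 12.8 °C.

12.8 °C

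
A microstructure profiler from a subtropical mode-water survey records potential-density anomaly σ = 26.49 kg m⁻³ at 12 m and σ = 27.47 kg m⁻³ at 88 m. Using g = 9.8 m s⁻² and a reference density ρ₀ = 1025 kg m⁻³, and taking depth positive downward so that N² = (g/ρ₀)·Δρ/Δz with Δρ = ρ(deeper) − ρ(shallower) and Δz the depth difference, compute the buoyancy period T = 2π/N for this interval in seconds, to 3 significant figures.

566 s

Δρ = 1027.47 − 1026.49 = 0.98 kg m⁻³ over Δz = 88 − 12 = 76 m.
N² = (9.8/1025) × (0.98/76) = 1.2329 × 10⁻⁴ s⁻².
N = √(1.2329 × 10⁻⁴) = 0.011104 rad s⁻¹, so T = 2π/N = 565.85 s ≈ 566 s.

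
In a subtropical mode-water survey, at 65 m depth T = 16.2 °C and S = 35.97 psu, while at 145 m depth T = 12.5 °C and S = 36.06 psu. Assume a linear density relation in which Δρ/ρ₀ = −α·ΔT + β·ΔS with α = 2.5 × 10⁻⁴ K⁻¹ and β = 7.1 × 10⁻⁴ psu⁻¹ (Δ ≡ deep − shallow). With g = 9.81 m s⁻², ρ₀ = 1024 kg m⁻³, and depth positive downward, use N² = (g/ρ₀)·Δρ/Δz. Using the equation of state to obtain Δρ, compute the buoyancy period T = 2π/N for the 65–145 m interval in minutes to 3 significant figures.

9.51 min

ΔT = -3.7 K, ΔS = +0.09 psu (deep − shallow).
Δρ/ρ₀ = −αΔT + βΔS = 9.25 × 10⁻⁴ + 6.39 × 10⁻⁵ = 9.889 × 10⁻⁴, so Δρ ≈ 1.013 kg m⁻³.
N² = (g/ρ₀)·Δρ/Δz = g·(Δρ/ρ₀)/Δz = 9.81 × 9.889 × 10⁻⁴ / 80 = 1.2126 × 10⁻⁴ s⁻².
N = √(1.2126 × 10⁻⁴) = 0.011012 rad s⁻¹ → T = 2π/N = 570.58 s = 9.5097 min ≈ 9.51 min.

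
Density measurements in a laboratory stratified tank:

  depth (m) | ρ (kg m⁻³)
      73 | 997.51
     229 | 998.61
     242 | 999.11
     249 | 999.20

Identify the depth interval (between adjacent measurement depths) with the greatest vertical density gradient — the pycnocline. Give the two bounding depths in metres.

Compute the density gradient over each adjacent pair:
  73–229 m: Δρ/Δz = 1.10/156 = 7.1 × 10⁻³ kg m⁻⁴
  229–242 m: Δρ/Δz = 0.50/13 = 0.038 kg m⁻⁴
  242–249 m: Δρ/Δz = 0.09/7 = 0.013 kg m⁻⁴
The largest gradient is in the 229–242 m interval — the pycnocline.

229–242 m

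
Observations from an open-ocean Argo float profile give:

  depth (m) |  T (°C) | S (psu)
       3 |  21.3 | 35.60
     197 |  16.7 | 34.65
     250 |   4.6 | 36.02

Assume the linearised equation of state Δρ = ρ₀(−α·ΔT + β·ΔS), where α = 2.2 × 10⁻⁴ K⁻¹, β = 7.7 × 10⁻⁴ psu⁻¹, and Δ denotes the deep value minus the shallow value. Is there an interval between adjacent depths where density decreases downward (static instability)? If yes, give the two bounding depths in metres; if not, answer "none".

none

Evaluate Δρ/ρ₀ = −αΔT + βΔS across each adjacent pair:
  3–197 m: −αΔT+βΔS = −(2.2 × 10⁻⁴)(-4.6)+(7.7 × 10⁻⁴)(-0.95) = 2.8 × 10⁻⁴ → stable
  197–250 m: −αΔT+βΔS = −(2.2 × 10⁻⁴)(-12.1)+(7.7 × 10⁻⁴)(+1.37) = 3.7 × 10⁻³ → stable
Every interval has Δρ > 0: the column is stably stratified throughout.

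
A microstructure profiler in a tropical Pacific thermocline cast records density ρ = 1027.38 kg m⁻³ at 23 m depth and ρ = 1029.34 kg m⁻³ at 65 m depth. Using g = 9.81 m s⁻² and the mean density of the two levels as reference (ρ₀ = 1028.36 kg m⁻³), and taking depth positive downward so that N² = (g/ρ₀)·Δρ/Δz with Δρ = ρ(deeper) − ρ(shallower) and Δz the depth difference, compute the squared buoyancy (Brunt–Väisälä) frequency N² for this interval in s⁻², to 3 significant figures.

Δρ = 1029.34 − 1027.38 = 1.96 kg m⁻³ over Δz = 65 − 23 = 42 m.
N² = (9.81/1028.36) × (1.96/42) = 4.4517 × 10⁻⁴ s⁻² ≈ 4.45 × 10⁻⁴ s⁻².

4.45 × 10⁻⁴ s⁻²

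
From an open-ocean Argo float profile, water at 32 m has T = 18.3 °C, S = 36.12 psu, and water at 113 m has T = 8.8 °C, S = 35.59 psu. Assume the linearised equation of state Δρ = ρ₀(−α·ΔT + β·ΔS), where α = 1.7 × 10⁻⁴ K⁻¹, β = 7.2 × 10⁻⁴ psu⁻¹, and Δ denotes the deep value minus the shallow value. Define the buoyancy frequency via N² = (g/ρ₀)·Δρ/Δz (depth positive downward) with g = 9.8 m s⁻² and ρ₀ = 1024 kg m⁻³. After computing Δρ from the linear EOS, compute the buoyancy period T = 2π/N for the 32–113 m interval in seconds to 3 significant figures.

514 s

ΔT = -9.5 K, ΔS = -0.53 psu (deep − shallow).
Δρ/ρ₀ = −αΔT + βΔS = 1.615 × 10⁻³ − 3.816 × 10⁻⁴ = 1.2334 × 10⁻³, so Δρ ≈ 1.263 kg m⁻³.
N² = (g/ρ₀)·Δρ/Δz = g·(Δρ/ρ₀)/Δz = 9.8 × 1.2334 × 10⁻³ / 81 = 1.4923 × 10⁻⁴ s⁻².
N = √(1.4923 × 10⁻⁴) = 0.012216 rad s⁻¹ → T = 2π/N = 514.34 s ≈ 514 s.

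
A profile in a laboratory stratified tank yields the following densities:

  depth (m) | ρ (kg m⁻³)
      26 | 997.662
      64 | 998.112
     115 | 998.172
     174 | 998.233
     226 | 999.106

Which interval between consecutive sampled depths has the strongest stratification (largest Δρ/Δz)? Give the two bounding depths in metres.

Compute the density gradient over each adjacent pair:
  26–64 m: Δρ/Δz = 0.450/38 = 0.012 kg m⁻⁴
  64–115 m: Δρ/Δz = 0.060/51 = 1.2 × 10⁻³ kg m⁻⁴
  115–174 m: Δρ/Δz = 0.061/59 = 1.0 × 10⁻³ kg m⁻⁴
  174–226 m: Δρ/Δz = 0.873/52 = 0.017 kg m⁻⁴
The largest gradient is in the 174–226 m interval — the pycnocline.

174–226 m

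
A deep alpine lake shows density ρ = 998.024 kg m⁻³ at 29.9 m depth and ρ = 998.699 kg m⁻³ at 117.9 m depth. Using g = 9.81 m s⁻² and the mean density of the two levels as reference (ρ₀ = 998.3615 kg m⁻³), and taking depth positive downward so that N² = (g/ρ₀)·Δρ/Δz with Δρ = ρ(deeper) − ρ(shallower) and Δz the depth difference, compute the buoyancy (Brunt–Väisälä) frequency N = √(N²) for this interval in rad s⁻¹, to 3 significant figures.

Δρ = 998.699 − 998.024 = 0.675 kg m⁻³ over Δz = 117.9 − 29.9 = 88 m.
N² = (9.81/998.3615) × (0.675/88) = 7.5371 × 10⁻⁵ s⁻².
N = √(7.5371 × 10⁻⁵) = 8.6816 × 10⁻³ rad s⁻¹ ≈ 8.68 × 10⁻³ rad s⁻¹.

8.68 × 10⁻³ rad s⁻¹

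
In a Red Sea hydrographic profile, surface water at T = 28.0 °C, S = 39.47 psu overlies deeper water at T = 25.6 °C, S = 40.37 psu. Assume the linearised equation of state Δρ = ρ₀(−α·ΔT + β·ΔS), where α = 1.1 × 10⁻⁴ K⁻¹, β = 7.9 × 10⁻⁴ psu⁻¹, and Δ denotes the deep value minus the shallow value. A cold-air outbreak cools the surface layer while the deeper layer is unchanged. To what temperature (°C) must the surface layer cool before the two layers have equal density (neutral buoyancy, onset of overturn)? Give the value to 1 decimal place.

Neutral buoyancy requires Δρ = 0, i.e. −α(T_deep − T_surf′) + β(S_deep − S_surf) = 0.
T_surf′ = T_deep − (β/α)·ΔS = 25.6 − (7.9 × 10⁻⁴/1.1 × 10⁻⁴)·(+0.90) = 19.136 °C.
Cooling required: 28.0 − (19.136) = 8.864 °C.

19.1 °C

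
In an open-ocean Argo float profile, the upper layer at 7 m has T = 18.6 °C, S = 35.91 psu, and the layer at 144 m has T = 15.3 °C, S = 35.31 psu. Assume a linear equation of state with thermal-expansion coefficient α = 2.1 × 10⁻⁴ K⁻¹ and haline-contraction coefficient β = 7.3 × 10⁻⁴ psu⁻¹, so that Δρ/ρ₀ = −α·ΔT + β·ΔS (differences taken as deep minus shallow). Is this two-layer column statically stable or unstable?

ΔT = 15.3 − 18.6 = -3.3 K and ΔS = 35.31 − 35.91 = -0.60 psu (deep − shallow).
−αΔT = 6.93 × 10⁻⁴; βΔS = -4.38 × 10⁻⁴; sum Δρ/ρ₀ = 2.55 × 10⁻⁴.
Δρ/ρ₀ > 0, so Δρ > 0: deeper water is denser → statically stable.

stable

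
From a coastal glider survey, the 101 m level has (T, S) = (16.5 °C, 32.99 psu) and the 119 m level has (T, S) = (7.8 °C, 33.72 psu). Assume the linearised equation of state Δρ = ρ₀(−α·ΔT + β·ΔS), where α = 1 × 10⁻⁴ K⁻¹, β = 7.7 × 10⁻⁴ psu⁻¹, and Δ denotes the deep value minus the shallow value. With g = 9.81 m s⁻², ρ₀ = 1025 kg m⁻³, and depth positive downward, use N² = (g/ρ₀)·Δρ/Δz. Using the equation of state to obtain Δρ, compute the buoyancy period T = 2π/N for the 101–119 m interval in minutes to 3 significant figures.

ΔT = -8.7 K, ΔS = +0.73 psu (deep − shallow).
Δρ/ρ₀ = −αΔT + βΔS = 8.70 × 10⁻⁴ + 5.621 × 10⁻⁴ = 1.4321 × 10⁻³, so Δρ ≈ 1.468 kg m⁻³.
N² = (g/ρ₀)·Δρ/Δz = g·(Δρ/ρ₀)/Δz = 9.81 × 1.4321 × 10⁻³ / 18 = 7.8049 × 10⁻⁴ s⁻².
N = √(7.8049 × 10⁻⁴) = 0.027937 rad s⁻¹ → T = 2π/N = 224.91 s = 3.7485 min ≈ 3.75 min.

3.75 min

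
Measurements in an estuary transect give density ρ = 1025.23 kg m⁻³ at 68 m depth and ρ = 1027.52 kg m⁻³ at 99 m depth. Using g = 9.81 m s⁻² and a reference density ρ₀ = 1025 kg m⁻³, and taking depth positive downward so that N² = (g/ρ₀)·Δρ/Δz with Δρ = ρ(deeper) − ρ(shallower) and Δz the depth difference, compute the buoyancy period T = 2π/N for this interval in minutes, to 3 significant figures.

Δρ = 1027.52 − 1025.23 = 2.29 kg m⁻³ over Δz = 99 − 68 = 31 m.
N² = (9.81/1025) × (2.29/31) = 7.0700 × 10⁻⁴ s⁻².
N = √(7.0700 × 10⁻⁴) = 0.026589 rad s⁻¹, so T = 2π/N = 236.31 s = 3.9385 min ≈ 3.94 min.

3.94 min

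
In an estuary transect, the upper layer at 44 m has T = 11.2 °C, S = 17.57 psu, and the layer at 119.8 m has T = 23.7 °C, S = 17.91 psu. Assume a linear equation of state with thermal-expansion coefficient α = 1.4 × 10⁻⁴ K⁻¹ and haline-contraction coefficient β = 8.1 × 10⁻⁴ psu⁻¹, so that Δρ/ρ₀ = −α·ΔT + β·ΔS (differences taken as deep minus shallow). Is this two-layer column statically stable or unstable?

ΔT = 23.7 − 11.2 = +12.5 K and ΔS = 17.91 − 17.57 = +0.34 psu (deep − shallow).
−αΔT = -1.75 × 10⁻³; βΔS = 2.754 × 10⁻⁴; sum Δρ/ρ₀ = -1.4746 × 10⁻³.
Δρ/ρ₀ < 0, so Δρ < 0: deeper water is lighter → statically unstable; the column would overturn.

unstable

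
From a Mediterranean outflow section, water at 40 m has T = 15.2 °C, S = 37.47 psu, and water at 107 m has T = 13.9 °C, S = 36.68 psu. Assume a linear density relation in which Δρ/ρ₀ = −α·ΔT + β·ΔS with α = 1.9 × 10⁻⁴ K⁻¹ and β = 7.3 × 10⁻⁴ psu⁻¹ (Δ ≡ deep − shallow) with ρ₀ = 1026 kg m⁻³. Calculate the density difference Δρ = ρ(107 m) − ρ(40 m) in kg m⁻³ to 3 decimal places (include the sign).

ΔT = -1.3 K, ΔS = -0.79 psu (deep − shallow).
Δρ/ρ₀ = −(1.9 × 10⁻⁴)(-1.3) + (7.3 × 10⁻⁴)(-0.79) = -3.297 × 10⁻⁴.
Δρ = 1026 × (-3.297 × 10⁻⁴) = -0.338 kg m⁻³.
Negative Δρ: lighter below, statically unstable.

-0.338 kg m⁻³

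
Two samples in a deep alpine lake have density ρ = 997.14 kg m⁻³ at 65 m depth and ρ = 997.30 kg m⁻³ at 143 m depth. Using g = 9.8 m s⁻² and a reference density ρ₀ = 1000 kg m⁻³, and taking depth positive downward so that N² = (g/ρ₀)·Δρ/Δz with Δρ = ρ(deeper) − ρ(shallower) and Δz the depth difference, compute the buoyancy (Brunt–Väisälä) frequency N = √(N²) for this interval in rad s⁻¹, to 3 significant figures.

Δρ = 997.30 − 997.14 = 0.16 kg m⁻³ over Δz = 143 − 65 = 78 m.
N² = (9.8/1000) × (0.16/78) = 2.0103 × 10⁻⁵ s⁻².
N = √(2.0103 × 10⁻⁵) = 4.4836 × 10⁻³ rad s⁻¹ ≈ 4.48 × 10⁻³ rad s⁻¹.

4.48 × 10⁻³ rad s⁻¹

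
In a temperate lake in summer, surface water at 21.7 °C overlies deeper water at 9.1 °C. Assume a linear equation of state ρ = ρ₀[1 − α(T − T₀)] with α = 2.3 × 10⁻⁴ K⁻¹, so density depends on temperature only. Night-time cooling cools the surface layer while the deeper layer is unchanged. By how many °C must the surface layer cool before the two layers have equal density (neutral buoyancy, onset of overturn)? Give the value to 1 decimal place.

With temperature the only control, equal density requires T_surf′ = T_deep.
T_surf′ = 9.1 °C.
Cooling required: 21.7 − 9.1 = 12.6 °C.

12.6 °C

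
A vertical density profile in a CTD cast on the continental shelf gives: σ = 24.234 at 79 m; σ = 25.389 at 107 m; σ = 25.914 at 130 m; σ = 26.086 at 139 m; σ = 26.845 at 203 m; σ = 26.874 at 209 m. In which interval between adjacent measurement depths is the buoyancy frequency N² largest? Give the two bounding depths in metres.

Compute the density gradient over each adjacent pair:
  79–107 m: Δρ/Δz = 1.155/28 = 0.041 kg m⁻⁴
  107–130 m: Δρ/Δz = 0.525/23 = 0.023 kg m⁻⁴
  130–139 m: Δρ/Δz = 0.172/9 = 0.019 kg m⁻⁴
  139–203 m: Δρ/Δz = 0.759/64 = 0.012 kg m⁻⁴
  203–209 m: Δρ/Δz = 0.029/6 = 4.8 × 10⁻³ kg m⁻⁴
The largest gradient is in the 79–107 m interval — the pycnocline.

79–107 m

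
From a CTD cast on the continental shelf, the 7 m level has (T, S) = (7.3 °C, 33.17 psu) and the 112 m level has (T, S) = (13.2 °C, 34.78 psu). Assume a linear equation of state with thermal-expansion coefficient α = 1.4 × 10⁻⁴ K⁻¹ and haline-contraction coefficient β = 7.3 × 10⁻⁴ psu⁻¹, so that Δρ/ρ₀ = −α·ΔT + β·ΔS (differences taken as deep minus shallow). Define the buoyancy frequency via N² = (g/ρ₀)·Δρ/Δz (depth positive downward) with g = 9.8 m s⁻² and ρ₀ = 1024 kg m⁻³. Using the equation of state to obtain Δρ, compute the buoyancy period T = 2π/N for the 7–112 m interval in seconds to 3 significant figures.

1.10 × 10³ s

ΔT = +5.9 K, ΔS = +1.61 psu (deep − shallow).
Δρ/ρ₀ = −αΔT + βΔS = -8.26 × 10⁻⁴ + 1.1753 × 10⁻³ = 3.493 × 10⁻⁴, so Δρ ≈ 0.3577 kg m⁻³.
N² = (g/ρ₀)·Δρ/Δz = g·(Δρ/ρ₀)/Δz = 9.8 × 3.493 × 10⁻⁴ / 105 = 3.2601 × 10⁻⁵ s⁻².
N = √(3.2601 × 10⁻⁵) = 5.7097 × 10⁻³ rad s⁻¹ → T = 2π/N = 1.1004 × 10³ s ≈ 1.10 × 10³ s.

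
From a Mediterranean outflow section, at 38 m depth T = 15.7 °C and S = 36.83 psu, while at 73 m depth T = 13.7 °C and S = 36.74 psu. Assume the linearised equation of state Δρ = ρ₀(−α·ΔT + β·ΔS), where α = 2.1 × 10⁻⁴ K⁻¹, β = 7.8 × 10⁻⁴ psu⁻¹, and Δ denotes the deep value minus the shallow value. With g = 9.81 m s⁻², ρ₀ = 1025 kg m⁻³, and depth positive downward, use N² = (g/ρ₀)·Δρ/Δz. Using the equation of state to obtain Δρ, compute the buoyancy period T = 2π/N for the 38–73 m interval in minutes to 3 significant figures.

ΔT = -2.0 K, ΔS = -0.09 psu (deep − shallow).
Δρ/ρ₀ = −αΔT + βΔS = 4.20 × 10⁻⁴ − 7.02 × 10⁻⁵ = 3.498 × 10⁻⁴, so Δρ ≈ 0.3585 kg m⁻³.
N² = (g/ρ₀)·Δρ/Δz = g·(Δρ/ρ₀)/Δz = 9.81 × 3.498 × 10⁻⁴ / 35 = 9.8044 × 10⁻⁵ s⁻².
N = √(9.8044 × 10⁻⁵) = 9.9017 × 10⁻³ rad s⁻¹ → T = 2π/N = 634.56 s = 10.576 min ≈ 10.6 min.

10.6 min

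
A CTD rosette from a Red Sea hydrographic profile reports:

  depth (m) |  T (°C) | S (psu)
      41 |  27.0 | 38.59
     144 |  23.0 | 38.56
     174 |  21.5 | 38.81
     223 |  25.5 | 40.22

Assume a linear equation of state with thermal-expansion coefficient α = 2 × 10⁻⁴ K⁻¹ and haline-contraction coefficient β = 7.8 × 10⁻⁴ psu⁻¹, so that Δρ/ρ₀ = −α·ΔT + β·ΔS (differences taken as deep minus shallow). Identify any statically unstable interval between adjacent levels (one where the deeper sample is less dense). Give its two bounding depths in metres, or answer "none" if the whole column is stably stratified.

none

Evaluate Δρ/ρ₀ = −αΔT + βΔS across each adjacent pair:
  41–144 m: −αΔT+βΔS = −(2 × 10⁻⁴)(-4.0)+(7.8 × 10⁻⁴)(-0.03) = 7.8 × 10⁻⁴ → stable
  144–174 m: −αΔT+βΔS = −(2 × 10⁻⁴)(-1.5)+(7.8 × 10⁻⁴)(+0.25) = 4.9 × 10⁻⁴ → stable
  174–223 m: −αΔT+βΔS = −(2 × 10⁻⁴)(+4.0)+(7.8 × 10⁻⁴)(+1.41) = 3.0 × 10⁻⁴ → stable
Every interval has Δρ > 0: the column is stably stratified throughout.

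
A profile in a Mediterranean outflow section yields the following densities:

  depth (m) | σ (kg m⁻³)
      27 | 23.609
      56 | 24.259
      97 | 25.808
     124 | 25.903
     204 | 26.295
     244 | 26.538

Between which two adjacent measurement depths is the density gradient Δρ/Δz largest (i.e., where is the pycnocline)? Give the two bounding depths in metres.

Compute the density gradient over each adjacent pair:
  27–56 m: Δρ/Δz = 0.650/29 = 0.022 kg m⁻⁴
  56–97 m: Δρ/Δz = 1.549/41 = 0.038 kg m⁻⁴
  97–124 m: Δρ/Δz = 0.095/27 = 3.5 × 10⁻³ kg m⁻⁴
  124–204 m: Δρ/Δz = 0.392/80 = 4.9 × 10⁻³ kg m⁻⁴
  204–244 m: Δρ/Δz = 0.243/40 = 6.1 × 10⁻³ kg m⁻⁴
The largest gradient is in the 56–97 m interval — the pycnocline.

56–97 m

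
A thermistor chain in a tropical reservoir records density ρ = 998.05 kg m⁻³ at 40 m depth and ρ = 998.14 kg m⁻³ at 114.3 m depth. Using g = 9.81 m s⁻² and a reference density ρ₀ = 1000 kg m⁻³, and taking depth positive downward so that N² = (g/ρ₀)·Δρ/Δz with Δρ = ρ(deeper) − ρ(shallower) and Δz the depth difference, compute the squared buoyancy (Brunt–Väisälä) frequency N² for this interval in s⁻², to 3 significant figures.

Δρ = 998.14 − 998.05 = 0.09 kg m⁻³ over Δz = 114.3 − 40 = 74.3 m.
N² = (9.81/1000) × (0.09/74.3) = 1.1883 × 10⁻⁵ s⁻² ≈ 1.19 × 10⁻⁵ s⁻².

1.19 × 10⁻⁵ s⁻²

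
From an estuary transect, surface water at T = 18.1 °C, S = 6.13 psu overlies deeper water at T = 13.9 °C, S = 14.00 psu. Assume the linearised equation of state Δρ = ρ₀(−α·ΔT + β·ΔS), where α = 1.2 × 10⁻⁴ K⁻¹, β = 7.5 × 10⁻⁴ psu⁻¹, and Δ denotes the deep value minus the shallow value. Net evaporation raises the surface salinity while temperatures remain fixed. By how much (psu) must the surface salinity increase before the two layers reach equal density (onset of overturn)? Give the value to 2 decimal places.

Neutral buoyancy requires −α(T_deep − T_surf) + β(S_deep − S_surf′) = 0.
S_surf′ = S_deep − (α/β)·ΔT = 14.00 − (1.2 × 10⁻⁴/7.5 × 10⁻⁴)·(-4.2) = 14.6720 psu.
Increase required: 14.6720 − 6.13 = 8.5420 psu.

8.54 psu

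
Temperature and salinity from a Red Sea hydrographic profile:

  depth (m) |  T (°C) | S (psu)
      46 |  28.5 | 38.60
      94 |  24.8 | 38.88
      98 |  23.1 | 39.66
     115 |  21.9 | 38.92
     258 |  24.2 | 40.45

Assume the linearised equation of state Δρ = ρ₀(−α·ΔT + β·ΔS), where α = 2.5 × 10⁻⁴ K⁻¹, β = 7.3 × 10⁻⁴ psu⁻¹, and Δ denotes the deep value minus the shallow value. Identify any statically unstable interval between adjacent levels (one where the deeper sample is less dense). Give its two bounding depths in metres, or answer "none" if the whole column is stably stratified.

Evaluate Δρ/ρ₀ = −αΔT + βΔS across each adjacent pair:
  46–94 m: −αΔT+βΔS = −(2.5 × 10⁻⁴)(-3.7)+(7.3 × 10⁻⁴)(+0.28) = 1.1 × 10⁻³ → stable
  94–98 m: −αΔT+βΔS = −(2.5 × 10⁻⁴)(-1.7)+(7.3 × 10⁻⁴)(+0.78) = 9.9 × 10⁻⁴ → stable
  98–115 m: −αΔT+βΔS = −(2.5 × 10⁻⁴)(-1.2)+(7.3 × 10⁻⁴)(-0.74) = -2.4 × 10⁻⁴ → UNSTABLE
  115–258 m: −αΔT+βΔS = −(2.5 × 10⁻⁴)(+2.3)+(7.3 × 10⁻⁴)(+1.53) = 5.4 × 10⁻⁴ → stable
The 98–115 m interval has Δρ < 0: lighter water underlies denser water.

98–115 m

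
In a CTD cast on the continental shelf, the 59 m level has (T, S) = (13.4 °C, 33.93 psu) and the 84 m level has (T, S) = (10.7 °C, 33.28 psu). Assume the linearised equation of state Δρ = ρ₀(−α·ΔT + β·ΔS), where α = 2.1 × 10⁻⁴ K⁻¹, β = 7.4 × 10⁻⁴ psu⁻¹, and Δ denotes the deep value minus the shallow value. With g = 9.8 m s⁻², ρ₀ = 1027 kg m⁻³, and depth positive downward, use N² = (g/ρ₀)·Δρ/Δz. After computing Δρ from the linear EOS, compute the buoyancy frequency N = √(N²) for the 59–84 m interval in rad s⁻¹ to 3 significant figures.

5.81 × 10⁻³ rad s⁻¹

ΔT = -2.7 K, ΔS = -0.65 psu (deep − shallow).
Δρ/ρ₀ = −αΔT + βΔS = 5.67 × 10⁻⁴ − 4.81 × 10⁻⁴ = 8.60 × 10⁻⁵, so Δρ ≈ 0.08832 kg m⁻³.
N² = (g/ρ₀)·Δρ/Δz = g·(Δρ/ρ₀)/Δz = 9.8 × 8.60 × 10⁻⁵ / 25 = 3.3712 × 10⁻⁵ s⁻².
N = √(3.3712 × 10⁻⁵) = 5.8062 × 10⁻³ rad s⁻¹ ≈ 5.81 × 10⁻³ rad s⁻¹.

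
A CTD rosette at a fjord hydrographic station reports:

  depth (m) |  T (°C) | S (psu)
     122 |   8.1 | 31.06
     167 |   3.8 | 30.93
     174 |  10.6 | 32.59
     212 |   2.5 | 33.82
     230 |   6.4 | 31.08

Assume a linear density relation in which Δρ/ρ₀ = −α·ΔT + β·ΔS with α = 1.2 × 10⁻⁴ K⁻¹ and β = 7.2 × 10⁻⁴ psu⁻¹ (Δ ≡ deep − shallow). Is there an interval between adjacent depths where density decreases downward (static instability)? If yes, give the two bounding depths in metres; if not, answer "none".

212–230 m

Evaluate Δρ/ρ₀ = −αΔT + βΔS across each adjacent pair:
  122–167 m: −αΔT+βΔS = −(1.2 × 10⁻⁴)(-4.3)+(7.2 × 10⁻⁴)(-0.13) = 4.2 × 10⁻⁴ → stable
  167–174 m: −αΔT+βΔS = −(1.2 × 10⁻⁴)(+6.8)+(7.2 × 10⁻⁴)(+1.66) = 3.8 × 10⁻⁴ → stable
  174–212 m: −αΔT+βΔS = −(1.2 × 10⁻⁴)(-8.1)+(7.2 × 10⁻⁴)(+1.23) = 1.9 × 10⁻³ → stable
  212–230 m: −αΔT+βΔS = −(1.2 × 10⁻⁴)(+3.9)+(7.2 × 10⁻⁴)(-2.74) = -2.4 × 10⁻³ → UNSTABLE
The 212–230 m interval has Δρ < 0: lighter water underlies denser water.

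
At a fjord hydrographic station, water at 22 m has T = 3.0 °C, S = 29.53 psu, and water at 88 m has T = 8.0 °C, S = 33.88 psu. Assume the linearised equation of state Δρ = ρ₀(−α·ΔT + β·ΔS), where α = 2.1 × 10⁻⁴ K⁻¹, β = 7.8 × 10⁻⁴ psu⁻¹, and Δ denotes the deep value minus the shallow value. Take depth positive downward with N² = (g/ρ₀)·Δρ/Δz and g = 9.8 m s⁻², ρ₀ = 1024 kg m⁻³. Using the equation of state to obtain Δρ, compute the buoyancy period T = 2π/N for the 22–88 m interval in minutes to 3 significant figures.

5.61 min

ΔT = +5.0 K, ΔS = +4.35 psu (deep − shallow).
Δρ/ρ₀ = −αΔT + βΔS = -1.05 × 10⁻³ + 3.393 × 10⁻³ = 2.343 × 10⁻³, so Δρ ≈ 2.399 kg m⁻³.
N² = (g/ρ₀)·Δρ/Δz = g·(Δρ/ρ₀)/Δz = 9.8 × 2.343 × 10⁻³ / 66 = 3.4790 × 10⁻⁴ s⁻².
N = √(3.4790 × 10⁻⁴) = 0.018652 rad s⁻¹ → T = 2π/N = 336.86 s = 5.6143 min ≈ 5.61 min.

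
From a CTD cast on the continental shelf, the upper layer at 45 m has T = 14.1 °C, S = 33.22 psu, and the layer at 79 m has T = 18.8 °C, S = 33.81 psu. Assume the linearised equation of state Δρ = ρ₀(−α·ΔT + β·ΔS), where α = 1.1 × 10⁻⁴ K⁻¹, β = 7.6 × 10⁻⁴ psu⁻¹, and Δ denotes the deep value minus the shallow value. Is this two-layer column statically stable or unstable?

unstable

ΔT = 18.8 − 14.1 = +4.7 K and ΔS = 33.81 − 33.22 = +0.59 psu (deep − shallow).
−αΔT = -5.17 × 10⁻⁴; βΔS = 4.484 × 10⁻⁴; sum Δρ/ρ₀ = -6.86 × 10⁻⁵.
Δρ/ρ₀ < 0, so Δρ < 0: deeper water is lighter → statically unstable; the column would overturn.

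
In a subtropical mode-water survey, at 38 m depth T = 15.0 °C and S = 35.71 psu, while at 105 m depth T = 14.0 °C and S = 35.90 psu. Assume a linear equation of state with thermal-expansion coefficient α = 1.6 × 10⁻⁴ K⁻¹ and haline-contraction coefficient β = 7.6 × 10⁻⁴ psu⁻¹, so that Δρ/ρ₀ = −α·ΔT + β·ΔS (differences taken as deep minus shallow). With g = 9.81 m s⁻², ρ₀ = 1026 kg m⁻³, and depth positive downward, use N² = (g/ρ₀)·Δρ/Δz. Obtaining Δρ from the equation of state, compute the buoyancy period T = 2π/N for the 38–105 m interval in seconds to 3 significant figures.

941 s

ΔT = -1.0 K, ΔS = +0.19 psu (deep − shallow).
Δρ/ρ₀ = −αΔT + βΔS = 1.60 × 10⁻⁴ + 1.444 × 10⁻⁴ = 3.044 × 10⁻⁴, so Δρ ≈ 0.3123 kg m⁻³.
N² = (g/ρ₀)·Δρ/Δz = g·(Δρ/ρ₀)/Δz = 9.81 × 3.044 × 10⁻⁴ / 67 = 4.4570 × 10⁻⁵ s⁻².
N = √(4.4570 × 10⁻⁵) = 6.6761 × 10⁻³ rad s⁻¹ → T = 2π/N = 941.15 s ≈ 941 s.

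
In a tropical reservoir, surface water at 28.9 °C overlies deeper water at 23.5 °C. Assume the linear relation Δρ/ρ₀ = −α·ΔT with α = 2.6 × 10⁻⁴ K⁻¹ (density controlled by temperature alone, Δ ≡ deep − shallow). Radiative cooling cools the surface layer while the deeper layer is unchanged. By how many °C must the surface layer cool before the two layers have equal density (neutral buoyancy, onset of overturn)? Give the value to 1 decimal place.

With temperature the only control, equal density requires T_surf′ = T_deep.
T_surf′ = 23.5 °C.
Cooling required: 28.9 − 23.5 = 5.4 °C.

5.4 °C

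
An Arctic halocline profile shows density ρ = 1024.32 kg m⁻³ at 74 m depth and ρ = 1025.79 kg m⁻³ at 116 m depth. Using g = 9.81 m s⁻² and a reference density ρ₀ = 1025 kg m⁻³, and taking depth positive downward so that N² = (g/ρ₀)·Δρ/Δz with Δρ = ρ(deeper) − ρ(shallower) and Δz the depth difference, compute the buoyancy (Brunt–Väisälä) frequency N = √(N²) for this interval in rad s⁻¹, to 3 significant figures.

Δρ = 1025.79 − 1024.32 = 1.47 kg m⁻³ over Δz = 116 − 74 = 42 m.
N² = (9.81/1025) × (1.47/42) = 3.3498 × 10⁻⁴ s⁻².
N = √(3.3498 × 10⁻⁴) = 0.018302 rad s⁻¹ ≈ 0.0183 rad s⁻¹.

0.0183 rad s⁻¹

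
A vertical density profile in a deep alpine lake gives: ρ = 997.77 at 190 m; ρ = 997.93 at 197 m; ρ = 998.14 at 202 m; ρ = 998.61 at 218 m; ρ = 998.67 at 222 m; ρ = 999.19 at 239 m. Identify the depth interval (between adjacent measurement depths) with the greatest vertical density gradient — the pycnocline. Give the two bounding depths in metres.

197–202 m

Compute the density gradient over each adjacent pair:
  190–197 m: Δρ/Δz = 0.16/7 = 0.023 kg m⁻⁴
  197–202 m: Δρ/Δz = 0.21/5 = 0.042 kg m⁻⁴
  202–218 m: Δρ/Δz = 0.47/16 = 0.029 kg m⁻⁴
  218–222 m: Δρ/Δz = 0.06/4 = 0.015 kg m⁻⁴
  222–239 m: Δρ/Δz = 0.52/17 = 0.031 kg m⁻⁴
The largest gradient is in the 197–202 m interval — the pycnocline.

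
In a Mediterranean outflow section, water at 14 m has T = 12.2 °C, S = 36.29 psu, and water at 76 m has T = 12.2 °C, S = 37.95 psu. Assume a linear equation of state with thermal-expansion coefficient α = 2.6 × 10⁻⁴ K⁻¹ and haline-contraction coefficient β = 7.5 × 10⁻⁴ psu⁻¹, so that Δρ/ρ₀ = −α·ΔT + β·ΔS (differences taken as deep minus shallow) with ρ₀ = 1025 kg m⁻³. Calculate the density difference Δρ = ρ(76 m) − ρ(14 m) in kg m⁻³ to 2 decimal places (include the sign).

ΔT = +0.0 K, ΔS = +1.66 psu (deep − shallow).
Δρ/ρ₀ = −(2.6 × 10⁻⁴)(+0.0) + (7.5 × 10⁻⁴)(+1.66) = 1.245 × 10⁻³.
Δρ = 1025 × (1.245 × 10⁻³) = +1.28 kg m⁻³.
Positive Δρ: denser below, stable.

+1.28 kg m⁻³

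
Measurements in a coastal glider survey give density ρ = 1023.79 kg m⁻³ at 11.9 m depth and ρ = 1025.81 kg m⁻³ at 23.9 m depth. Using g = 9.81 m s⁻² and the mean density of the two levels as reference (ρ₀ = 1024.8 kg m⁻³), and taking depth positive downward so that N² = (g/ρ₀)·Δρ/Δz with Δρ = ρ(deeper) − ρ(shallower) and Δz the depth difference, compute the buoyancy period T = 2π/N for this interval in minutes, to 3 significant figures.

2.61 min

Δρ = 1025.81 − 1023.79 = 2.02 kg m⁻³ over Δz = 23.9 − 11.9 = 12 m.
N² = (9.81/1024.8) × (2.02/12) = 1.6114 × 10⁻³ s⁻².
N = √(1.6114 × 10⁻³) = 0.040142 rad s⁻¹, so T = 2π/N = 156.52 s = 2.6087 min ≈ 2.61 min.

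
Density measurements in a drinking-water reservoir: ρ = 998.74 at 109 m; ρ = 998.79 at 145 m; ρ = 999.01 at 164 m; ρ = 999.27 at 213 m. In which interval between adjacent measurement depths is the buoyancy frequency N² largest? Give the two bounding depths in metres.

145–164 m

Compute the density gradient over each adjacent pair:
  109–145 m: Δρ/Δz = 0.05/36 = 1.4 × 10⁻³ kg m⁻⁴
  145–164 m: Δρ/Δz = 0.22/19 = 0.012 kg m⁻⁴
  164–213 m: Δρ/Δz = 0.26/49 = 5.3 × 10⁻³ kg m⁻⁴
The largest gradient is in the 145–164 m interval — the pycnocline.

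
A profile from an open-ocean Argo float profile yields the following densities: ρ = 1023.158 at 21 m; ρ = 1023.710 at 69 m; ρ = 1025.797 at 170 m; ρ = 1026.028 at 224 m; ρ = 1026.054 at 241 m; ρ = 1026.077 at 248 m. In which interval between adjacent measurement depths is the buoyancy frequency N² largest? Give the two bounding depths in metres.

69–170 m

Compute the density gradient over each adjacent pair:
  21–69 m: Δρ/Δz = 0.552/48 = 0.012 kg m⁻⁴
  69–170 m: Δρ/Δz = 2.087/101 = 0.021 kg m⁻⁴
  170–224 m: Δρ/Δz = 0.231/54 = 4.3 × 10⁻³ kg m⁻⁴
  224–241 m: Δρ/Δz = 0.026/17 = 1.5 × 10⁻³ kg m⁻⁴
  241–248 m: Δρ/Δz = 0.023/7 = 3.3 × 10⁻³ kg m⁻⁴
The largest gradient is in the 69–170 m interval — the pycnocline.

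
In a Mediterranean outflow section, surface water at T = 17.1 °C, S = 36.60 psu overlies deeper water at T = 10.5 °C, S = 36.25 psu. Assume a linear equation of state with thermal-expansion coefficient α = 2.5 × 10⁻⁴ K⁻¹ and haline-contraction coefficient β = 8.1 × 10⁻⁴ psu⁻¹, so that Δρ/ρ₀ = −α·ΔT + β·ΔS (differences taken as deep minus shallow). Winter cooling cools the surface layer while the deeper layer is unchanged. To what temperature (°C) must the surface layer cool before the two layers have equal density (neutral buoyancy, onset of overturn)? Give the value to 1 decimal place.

Neutral buoyancy requires Δρ = 0, i.e. −α(T_deep − T_surf′) + β(S_deep − S_surf) = 0.
T_surf′ = T_deep − (β/α)·ΔS = 10.5 − (8.1 × 10⁻⁴/2.5 × 10⁻⁴)·(-0.35) = 11.634 °C.
Cooling required: 17.1 − (11.634) = 5.466 °C.

11.6 °C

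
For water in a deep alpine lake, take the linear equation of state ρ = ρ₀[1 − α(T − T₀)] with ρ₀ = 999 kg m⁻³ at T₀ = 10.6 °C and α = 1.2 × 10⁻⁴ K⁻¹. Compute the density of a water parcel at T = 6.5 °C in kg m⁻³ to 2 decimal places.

T − T₀ = -4.1 K.
Bracket = 1 − α·(-4.1) = 1 + (4.92 × 10⁻⁴) = 1.0004920.
ρ = 999 × 1.0004920 = 999.49 kg m⁻³.

999.49 kg m⁻³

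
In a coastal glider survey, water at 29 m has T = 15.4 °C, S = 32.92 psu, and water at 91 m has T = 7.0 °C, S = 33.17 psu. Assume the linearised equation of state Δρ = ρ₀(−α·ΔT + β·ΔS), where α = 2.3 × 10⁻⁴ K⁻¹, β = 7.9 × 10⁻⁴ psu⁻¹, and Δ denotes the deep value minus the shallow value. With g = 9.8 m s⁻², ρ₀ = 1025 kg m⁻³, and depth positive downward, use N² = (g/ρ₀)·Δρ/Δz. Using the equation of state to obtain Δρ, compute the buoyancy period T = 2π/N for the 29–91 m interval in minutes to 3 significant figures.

ΔT = -8.4 K, ΔS = +0.25 psu (deep − shallow).
Δρ/ρ₀ = −αΔT + βΔS = 1.932 × 10⁻³ + 1.975 × 10⁻⁴ = 2.1295 × 10⁻³, so Δρ ≈ 2.183 kg m⁻³.
N² = (g/ρ₀)·Δρ/Δz = g·(Δρ/ρ₀)/Δz = 9.8 × 2.1295 × 10⁻³ / 62 = 3.3660 × 10⁻⁴ s⁻².
N = √(3.3660 × 10⁻⁴) = 0.018347 rad s⁻¹ → T = 2π/N = 342.46 s = 5.7077 min ≈ 5.71 min.

5.71 min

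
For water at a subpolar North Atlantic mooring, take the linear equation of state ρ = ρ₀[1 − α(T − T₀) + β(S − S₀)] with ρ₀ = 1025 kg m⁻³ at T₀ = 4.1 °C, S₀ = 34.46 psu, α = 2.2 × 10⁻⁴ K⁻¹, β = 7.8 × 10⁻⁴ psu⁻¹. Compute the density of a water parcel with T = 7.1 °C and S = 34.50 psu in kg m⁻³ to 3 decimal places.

1024.355 kg m⁻³

T − T₀ = +3.0 K, S − S₀ = +0.04 psu.
Bracket = 1 − α·(+3.0) + β·(+0.04) = 1 + (-6.288 × 10⁻⁴) = 0.9993712.
ρ = 1025 × 0.9993712 = 1024.355 kg m⁻³.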